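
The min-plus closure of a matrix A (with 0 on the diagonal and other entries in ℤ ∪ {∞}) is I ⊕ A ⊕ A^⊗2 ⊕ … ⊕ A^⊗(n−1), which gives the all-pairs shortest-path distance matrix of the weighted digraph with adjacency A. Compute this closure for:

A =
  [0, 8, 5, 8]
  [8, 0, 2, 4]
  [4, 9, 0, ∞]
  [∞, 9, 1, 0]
Closure =
  [0, 8, 5, 8]
  [6, 0, 2, 4]
  [4, 9, 0, 12]
  [5, 9, 1, 0]

This is the Floyd-Warshall all-pairs shortest-path computation. For each intermediate vertex k = 0, 1, …, 3, update dist[i][j] ← min(dist[i][j], dist[i][k] + dist[k][j]). The final matrix gives, for each (i, j), the minimum total weight of any directed path from i to j (possibly empty when i = j).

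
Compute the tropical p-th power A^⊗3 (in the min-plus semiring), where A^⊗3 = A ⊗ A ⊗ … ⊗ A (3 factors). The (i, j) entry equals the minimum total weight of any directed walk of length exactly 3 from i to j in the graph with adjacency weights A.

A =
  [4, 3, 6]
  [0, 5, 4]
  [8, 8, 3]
A^⊗3 =
  [7, 6, 9]
  [3, 7, 7]
  [11, 11, 9]

Each entry (A^⊗3)_ij equals the minimum over all length-3 walks i = v_0 → v_1 → … → v_3 = j of Σ_t A[v_t][v_{t+1}]. For example, for (i, j) = (0, 2) we minimise over 9 possible intermediate vertex sequences; the minimum is 9, attained along the walk 0 → 1 → 0 → 2.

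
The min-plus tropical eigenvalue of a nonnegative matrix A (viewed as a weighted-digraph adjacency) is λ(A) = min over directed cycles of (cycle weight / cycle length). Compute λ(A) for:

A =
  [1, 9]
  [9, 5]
λ(A) = 1

Enumerate directed cycles and compute their means (weight / length). Sample:
  cycle 0 → 0: weight = 1, length = 1, mean = 1/1 ≈ 1.000
  cycle 1 → 1: weight = 5, length = 1, mean = 5/1 ≈ 5.000
  cycle 0 → 1 → 0: weight = 18, length = 2, mean = 18/2 ≈ 9.000
  cycle 1 → 0 → 1: weight = 18, length = 2, mean = 18/2 ≈ 9.000
Minimum mean = 1.000, attained e.g. along the cycle 0 → 0 with weight 1 and length 1. So λ(A) = 1/1 = 1.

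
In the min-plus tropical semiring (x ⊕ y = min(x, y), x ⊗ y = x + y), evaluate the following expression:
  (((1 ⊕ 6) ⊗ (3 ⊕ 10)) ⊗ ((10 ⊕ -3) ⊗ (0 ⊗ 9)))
(((1 ⊕ 6) ⊗ (3 ⊕ 10)) ⊗ ((10 ⊕ -3) ⊗ (0 ⊗ 9))) = 10

Expand innermost to outermost. Recall ⊕ takes the minimum of its arguments and ⊗ takes their sum. Working out the expression (((1 ⊕ 6) ⊗ (3 ⊕ 10)) ⊗ ((10 ⊕ -3) ⊗ (0 ⊗ 9))) gives 10.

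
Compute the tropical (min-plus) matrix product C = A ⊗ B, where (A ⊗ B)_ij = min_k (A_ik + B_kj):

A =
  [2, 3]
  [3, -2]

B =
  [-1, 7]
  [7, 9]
A ⊗ B =
  [1, 9]
  [2, 7]

Apply the min-plus product entry-by-entry:
  C[0][0] = min over k of (A[0][0] + B[0][0] = 2 + -1 = 1, A[0][1] + B[1][0] = 3 + 7 = 10) = 1 (attained at k = 0)
  C[0][1] = min over k of (A[0][0] + B[0][1] = 2 + 7 = 9, A[0][1] + B[1][1] = 3 + 9 = 12) = 9 (attained at k = 0)
  C[1][0] = min over k of (A[1][0] + B[0][0] = 3 + -1 = 2, A[1][1] + B[1][0] = -2 + 7 = 5) = 2 (attained at k = 0)
  C[1][1] = min over k of (A[1][0] + B[0][1] = 3 + 7 = 10, A[1][1] + B[1][1] = -2 + 9 = 7) = 7 (attained at k = 1)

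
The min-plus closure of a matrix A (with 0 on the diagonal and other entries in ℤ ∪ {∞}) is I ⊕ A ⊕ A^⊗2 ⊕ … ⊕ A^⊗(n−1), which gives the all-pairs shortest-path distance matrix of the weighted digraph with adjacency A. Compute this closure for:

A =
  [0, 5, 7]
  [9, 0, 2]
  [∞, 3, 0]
Closure =
  [0, 5, 7]
  [9, 0, 2]
  [12, 3, 0]

This is the Floyd-Warshall all-pairs shortest-path computation. For each intermediate vertex k = 0, 1, …, 2, update dist[i][j] ← min(dist[i][j], dist[i][k] + dist[k][j]). The final matrix gives, for each (i, j), the minimum total weight of any directed path from i to j (possibly empty when i = j).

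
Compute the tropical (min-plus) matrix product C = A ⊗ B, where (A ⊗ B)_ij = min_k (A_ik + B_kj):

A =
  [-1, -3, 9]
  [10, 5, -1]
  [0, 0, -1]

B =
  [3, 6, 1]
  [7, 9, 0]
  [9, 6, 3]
A ⊗ B =
  [2, 5, -3]
  [8, 5, 2]
  [3, 5, 0]

Apply the min-plus product entry-by-entry:
  C[0][0] = min over k of (A[0][0] + B[0][0] = -1 + 3 = 2, A[0][1] + B[1][0] = -3 + 7 = 4, A[0][2] + B[2][0] = 9 + 9 = 18) = 2 (attained at k = 0)
  C[0][1] = min over k of (A[0][0] + B[0][1] = -1 + 6 = 5, A[0][1] + B[1][1] = -3 + 9 = 6, A[0][2] + B[2][1] = 9 + 6 = 15) = 5 (attained at k = 0)
  C[0][2] = min over k of (A[0][0] + B[0][2] = -1 + 1 = 0, A[0][1] + B[1][2] = -3 + 0 = -3, A[0][2] + B[2][2] = 9 + 3 = 12) = -3 (attained at k = 1)
  C[1][0] = min over k of (A[1][0] + B[0][0] = 10 + 3 = 13, A[1][1] + B[1][0] = 5 + 7 = 12, A[1][2] + B[2][0] = -1 + 9 = 8) = 8 (attained at k = 2)
  C[1][1] = min over k of (A[1][0] + B[0][1] = 10 + 6 = 16, A[1][1] + B[1][1] = 5 + 9 = 14, A[1][2] + B[2][1] = -1 + 6 = 5) = 5 (attained at k = 2)
  C[1][2] = min over k of (A[1][0] + B[0][2] = 10 + 1 = 11, A[1][1] + B[1][2] = 5 + 0 = 5, A[1][2] + B[2][2] = -1 + 3 = 2) = 2 (attained at k = 2)
  C[2][0] = min over k of (A[2][0] + B[0][0] = 0 + 3 = 3, A[2][1] + B[1][0] = 0 + 7 = 7, A[2][2] + B[2][0] = -1 + 9 = 8) = 3 (attained at k = 0)
  C[2][1] = min over k of (A[2][0] + B[0][1] = 0 + 6 = 6, A[2][1] + B[1][1] = 0 + 9 = 9, A[2][2] + B[2][1] = -1 + 6 = 5) = 5 (attained at k = 2)
  C[2][2] = min over k of (A[2][0] + B[0][2] = 0 + 1 = 1, A[2][1] + B[1][2] = 0 + 0 = 0, A[2][2] + B[2][2] = -1 + 3 = 2) = 0 (attained at k = 1)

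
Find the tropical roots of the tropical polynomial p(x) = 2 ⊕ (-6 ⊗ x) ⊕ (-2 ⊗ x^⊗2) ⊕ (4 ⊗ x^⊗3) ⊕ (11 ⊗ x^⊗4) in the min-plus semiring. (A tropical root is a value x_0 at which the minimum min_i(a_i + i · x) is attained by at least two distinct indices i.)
Roots: {-7, -6, -4, 8}

Each tropical root is a break point of the lower envelope of the lines y = a_i + i · x (there are 5 lines, with slopes 0, 1, ..., 4). Only the lines that attain the minimum somewhere contribute to roots; other lines are dominated. Here the surviving (envelope) indices are i = 4, i = 3, i = 2, i = 1, i = 0.
Intersections between consecutive envelope lines give the roots: for adjacent envelope indices i < j the intersection is x = (a_i − a_j) / (j − i). Reading off the sorted break points: {-7, -6, -4, 8}.
Verification: at each break x_0, at least two indices attain the minimum of min_i(a_i + i · x_0).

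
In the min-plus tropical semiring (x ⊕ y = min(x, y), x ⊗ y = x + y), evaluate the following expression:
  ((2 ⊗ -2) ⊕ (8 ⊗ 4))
((2 ⊗ -2) ⊕ (8 ⊗ 4)) = 0

Expand innermost to outermost. Recall ⊕ takes the minimum of its arguments and ⊗ takes their sum. Working out the expression ((2 ⊗ -2) ⊕ (8 ⊗ 4)) gives 0.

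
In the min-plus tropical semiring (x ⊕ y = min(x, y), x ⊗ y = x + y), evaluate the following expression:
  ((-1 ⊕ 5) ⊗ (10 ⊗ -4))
((-1 ⊕ 5) ⊗ (10 ⊗ -4)) = 5

Expand innermost to outermost. Recall ⊕ takes the minimum of its arguments and ⊗ takes their sum. Working out the expression ((-1 ⊕ 5) ⊗ (10 ⊗ -4)) gives 5.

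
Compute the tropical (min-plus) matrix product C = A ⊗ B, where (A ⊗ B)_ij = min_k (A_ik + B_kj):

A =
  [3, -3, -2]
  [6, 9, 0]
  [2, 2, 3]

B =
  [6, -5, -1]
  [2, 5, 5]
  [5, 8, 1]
A ⊗ B =
  [-1, -2, -1]
  [5, 1, 1]
  [4, -3, 1]

Apply the min-plus product entry-by-entry:
  C[0][0] = min over k of (A[0][0] + B[0][0] = 3 + 6 = 9, A[0][1] + B[1][0] = -3 + 2 = -1, A[0][2] + B[2][0] = -2 + 5 = 3) = -1 (attained at k = 1)
  C[0][1] = min over k of (A[0][0] + B[0][1] = 3 + -5 = -2, A[0][1] + B[1][1] = -3 + 5 = 2, A[0][2] + B[2][1] = -2 + 8 = 6) = -2 (attained at k = 0)
  C[0][2] = min over k of (A[0][0] + B[0][2] = 3 + -1 = 2, A[0][1] + B[1][2] = -3 + 5 = 2, A[0][2] + B[2][2] = -2 + 1 = -1) = -1 (attained at k = 2)
  C[1][0] = min over k of (A[1][0] + B[0][0] = 6 + 6 = 12, A[1][1] + B[1][0] = 9 + 2 = 11, A[1][2] + B[2][0] = 0 + 5 = 5) = 5 (attained at k = 2)
  C[1][1] = min over k of (A[1][0] + B[0][1] = 6 + -5 = 1, A[1][1] + B[1][1] = 9 + 5 = 14, A[1][2] + B[2][1] = 0 + 8 = 8) = 1 (attained at k = 0)
  C[1][2] = min over k of (A[1][0] + B[0][2] = 6 + -1 = 5, A[1][1] + B[1][2] = 9 + 5 = 14, A[1][2] + B[2][2] = 0 + 1 = 1) = 1 (attained at k = 2)
  C[2][0] = min over k of (A[2][0] + B[0][0] = 2 + 6 = 8, A[2][1] + B[1][0] = 2 + 2 = 4, A[2][2] + B[2][0] = 3 + 5 = 8) = 4 (attained at k = 1)
  C[2][1] = min over k of (A[2][0] + B[0][1] = 2 + -5 = -3, A[2][1] + B[1][1] = 2 + 5 = 7, A[2][2] + B[2][1] = 3 + 8 = 11) = -3 (attained at k = 0)
  C[2][2] = min over k of (A[2][0] + B[0][2] = 2 + -1 = 1, A[2][1] + B[1][2] = 2 + 5 = 7, A[2][2] + B[2][2] = 3 + 1 = 4) = 1 (attained at k = 0)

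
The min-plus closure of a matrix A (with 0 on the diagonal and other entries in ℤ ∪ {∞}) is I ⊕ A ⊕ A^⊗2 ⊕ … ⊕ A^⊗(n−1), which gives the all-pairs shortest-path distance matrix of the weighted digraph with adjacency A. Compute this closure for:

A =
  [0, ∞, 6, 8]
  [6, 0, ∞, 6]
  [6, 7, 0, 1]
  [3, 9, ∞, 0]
Closure =
  [0, 13, 6, 7]
  [6, 0, 12, 6]
  [4, 7, 0, 1]
  [3, 9, 9, 0]

This is the Floyd-Warshall all-pairs shortest-path computation. For each intermediate vertex k = 0, 1, …, 3, update dist[i][j] ← min(dist[i][j], dist[i][k] + dist[k][j]). The final matrix gives, for each (i, j), the minimum total weight of any directed path from i to j (possibly empty when i = j).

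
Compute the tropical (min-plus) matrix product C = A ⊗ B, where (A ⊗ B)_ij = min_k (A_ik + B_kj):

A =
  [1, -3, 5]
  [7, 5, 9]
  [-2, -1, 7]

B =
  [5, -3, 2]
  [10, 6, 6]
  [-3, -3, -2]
A ⊗ B =
  [2, -2, 3]
  [6, 4, 7]
  [3, -5, 0]

Apply the min-plus product entry-by-entry:
  C[0][0] = min over k of (A[0][0] + B[0][0] = 1 + 5 = 6, A[0][1] + B[1][0] = -3 + 10 = 7, A[0][2] + B[2][0] = 5 + -3 = 2) = 2 (attained at k = 2)
  C[0][1] = min over k of (A[0][0] + B[0][1] = 1 + -3 = -2, A[0][1] + B[1][1] = -3 + 6 = 3, A[0][2] + B[2][1] = 5 + -3 = 2) = -2 (attained at k = 0)
  C[0][2] = min over k of (A[0][0] + B[0][2] = 1 + 2 = 3, A[0][1] + B[1][2] = -3 + 6 = 3, A[0][2] + B[2][2] = 5 + -2 = 3) = 3 (attained at k = 0)
  C[1][0] = min over k of (A[1][0] + B[0][0] = 7 + 5 = 12, A[1][1] + B[1][0] = 5 + 10 = 15, A[1][2] + B[2][0] = 9 + -3 = 6) = 6 (attained at k = 2)
  C[1][1] = min over k of (A[1][0] + B[0][1] = 7 + -3 = 4, A[1][1] + B[1][1] = 5 + 6 = 11, A[1][2] + B[2][1] = 9 + -3 = 6) = 4 (attained at k = 0)
  C[1][2] = min over k of (A[1][0] + B[0][2] = 7 + 2 = 9, A[1][1] + B[1][2] = 5 + 6 = 11, A[1][2] + B[2][2] = 9 + -2 = 7) = 7 (attained at k = 2)
  C[2][0] = min over k of (A[2][0] + B[0][0] = -2 + 5 = 3, A[2][1] + B[1][0] = -1 + 10 = 9, A[2][2] + B[2][0] = 7 + -3 = 4) = 3 (attained at k = 0)
  C[2][1] = min over k of (A[2][0] + B[0][1] = -2 + -3 = -5, A[2][1] + B[1][1] = -1 + 6 = 5, A[2][2] + B[2][1] = 7 + -3 = 4) = -5 (attained at k = 0)
  C[2][2] = min over k of (A[2][0] + B[0][2] = -2 + 2 = 0, A[2][1] + B[1][2] = -1 + 6 = 5, A[2][2] + B[2][2] = 7 + -2 = 5) = 0 (attained at k = 0)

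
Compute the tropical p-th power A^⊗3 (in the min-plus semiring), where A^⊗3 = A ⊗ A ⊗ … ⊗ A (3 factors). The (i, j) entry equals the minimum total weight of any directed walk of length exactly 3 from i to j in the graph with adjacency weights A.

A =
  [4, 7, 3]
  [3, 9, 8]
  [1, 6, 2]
A^⊗3 =
  [6, 11, 7]
  [7, 12, 8]
  [5, 10, 6]

Each entry (A^⊗3)_ij equals the minimum over all length-3 walks i = v_0 → v_1 → … → v_3 = j of Σ_t A[v_t][v_{t+1}]. For example, for (i, j) = (0, 2) we minimise over 9 possible intermediate vertex sequences; the minimum is 7, attained along the walk 0 → 2 → 0 → 2.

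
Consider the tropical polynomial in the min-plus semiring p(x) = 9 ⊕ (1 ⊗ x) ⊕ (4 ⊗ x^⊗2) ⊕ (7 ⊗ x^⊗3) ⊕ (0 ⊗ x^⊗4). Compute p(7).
p(7) = 8

A tropical monomial a ⊗ x^⊗i evaluates to a + i · x. Evaluating each term at x = 7:
  Term 0 contributes 9 + 0 · 7 = 9
  Term 1 contributes 1 + 1 · 7 = 8
  Term 2 contributes 4 + 2 · 7 = 18
  Term 3 contributes 7 + 3 · 7 = 28
  Term 4 contributes 0 + 4 · 7 = 28
p(7) = ⊕ of these = min[9, 8, 18, 28, 28] = 8.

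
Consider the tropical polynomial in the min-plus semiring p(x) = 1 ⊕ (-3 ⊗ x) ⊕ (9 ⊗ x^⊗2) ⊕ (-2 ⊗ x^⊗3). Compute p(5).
p(5) = 1

A tropical monomial a ⊗ x^⊗i evaluates to a + i · x. Evaluating each term at x = 5:
  Term 0 contributes 1 + 0 · 5 = 1
  Term 1 contributes -3 + 1 · 5 = 2
  Term 2 contributes 9 + 2 · 5 = 19
  Term 3 contributes -2 + 3 · 5 = 13
p(5) = ⊕ of these = min[1, 2, 19, 13] = 1.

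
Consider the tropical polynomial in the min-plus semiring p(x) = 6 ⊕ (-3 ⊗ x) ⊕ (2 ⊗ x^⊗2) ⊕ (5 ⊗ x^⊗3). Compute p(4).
p(4) = 1

A tropical monomial a ⊗ x^⊗i evaluates to a + i · x. Evaluating each term at x = 4:
  Term 0 contributes 6 + 0 · 4 = 6
  Term 1 contributes -3 + 1 · 4 = 1
  Term 2 contributes 2 + 2 · 4 = 10
  Term 3 contributes 5 + 3 · 4 = 17
p(4) = ⊕ of these = min[6, 1, 10, 17] = 1.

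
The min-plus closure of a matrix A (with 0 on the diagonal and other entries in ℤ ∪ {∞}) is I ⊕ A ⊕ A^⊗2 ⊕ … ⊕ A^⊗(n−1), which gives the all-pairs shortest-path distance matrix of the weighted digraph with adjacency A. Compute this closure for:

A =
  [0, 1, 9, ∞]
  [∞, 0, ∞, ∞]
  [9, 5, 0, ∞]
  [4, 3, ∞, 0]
Closure =
  [0, 1, 9, ∞]
  [∞, 0, ∞, ∞]
  [9, 5, 0, ∞]
  [4, 3, 13, 0]

This is the Floyd-Warshall all-pairs shortest-path computation. For each intermediate vertex k = 0, 1, …, 3, update dist[i][j] ← min(dist[i][j], dist[i][k] + dist[k][j]). The final matrix gives, for each (i, j), the minimum total weight of any directed path from i to j (possibly empty when i = j).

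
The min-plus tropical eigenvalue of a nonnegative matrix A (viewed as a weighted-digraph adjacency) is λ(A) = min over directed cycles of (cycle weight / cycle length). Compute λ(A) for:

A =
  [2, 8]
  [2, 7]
λ(A) = 2

Enumerate directed cycles and compute their means (weight / length). Sample:
  cycle 0 → 0: weight = 2, length = 1, mean = 2/1 ≈ 2.000
  cycle 1 → 1: weight = 7, length = 1, mean = 7/1 ≈ 7.000
  cycle 0 → 1 → 0: weight = 10, length = 2, mean = 10/2 ≈ 5.000
  cycle 1 → 0 → 1: weight = 10, length = 2, mean = 10/2 ≈ 5.000
Minimum mean = 2.000, attained e.g. along the cycle 0 → 0 with weight 2 and length 1. So λ(A) = 2/1 = 2.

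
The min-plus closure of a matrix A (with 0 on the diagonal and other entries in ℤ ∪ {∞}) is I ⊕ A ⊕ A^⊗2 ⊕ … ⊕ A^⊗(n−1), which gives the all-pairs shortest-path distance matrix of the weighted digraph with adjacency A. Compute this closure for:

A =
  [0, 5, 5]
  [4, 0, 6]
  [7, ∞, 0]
Closure =
  [0, 5, 5]
  [4, 0, 6]
  [7, 12, 0]

This is the Floyd-Warshall all-pairs shortest-path computation. For each intermediate vertex k = 0, 1, …, 2, update dist[i][j] ← min(dist[i][j], dist[i][k] + dist[k][j]). The final matrix gives, for each (i, j), the minimum total weight of any directed path from i to j (possibly empty when i = j).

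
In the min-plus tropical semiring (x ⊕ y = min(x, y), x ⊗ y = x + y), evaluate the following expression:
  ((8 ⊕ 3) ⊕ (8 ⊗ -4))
((8 ⊕ 3) ⊕ (8 ⊗ -4)) = 3

Expand innermost to outermost. Recall ⊕ takes the minimum of its arguments and ⊗ takes their sum. Working out the expression ((8 ⊕ 3) ⊕ (8 ⊗ -4)) gives 3.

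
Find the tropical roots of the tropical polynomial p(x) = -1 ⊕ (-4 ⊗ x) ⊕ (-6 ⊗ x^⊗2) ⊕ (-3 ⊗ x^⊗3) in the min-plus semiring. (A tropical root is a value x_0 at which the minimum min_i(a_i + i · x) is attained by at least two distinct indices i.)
Roots: {-3, 2, 3}

Each tropical root is a break point of the lower envelope of the lines y = a_i + i · x (there are 4 lines, with slopes 0, 1, ..., 3). Only the lines that attain the minimum somewhere contribute to roots; other lines are dominated. Here the surviving (envelope) indices are i = 3, i = 2, i = 1, i = 0.
Intersections between consecutive envelope lines give the roots: for adjacent envelope indices i < j the intersection is x = (a_i − a_j) / (j − i). Reading off the sorted break points: {-3, 2, 3}.
Verification: at each break x_0, at least two indices attain the minimum of min_i(a_i + i · x_0).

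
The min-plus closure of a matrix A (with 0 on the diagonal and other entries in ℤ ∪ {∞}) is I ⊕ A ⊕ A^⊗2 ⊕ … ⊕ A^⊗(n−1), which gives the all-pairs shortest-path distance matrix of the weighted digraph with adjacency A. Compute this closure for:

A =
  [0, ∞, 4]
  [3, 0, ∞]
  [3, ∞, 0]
Closure =
  [0, ∞, 4]
  [3, 0, 7]
  [3, ∞, 0]

This is the Floyd-Warshall all-pairs shortest-path computation. For each intermediate vertex k = 0, 1, …, 2, update dist[i][j] ← min(dist[i][j], dist[i][k] + dist[k][j]). The final matrix gives, for each (i, j), the minimum total weight of any directed path from i to j (possibly empty when i = j).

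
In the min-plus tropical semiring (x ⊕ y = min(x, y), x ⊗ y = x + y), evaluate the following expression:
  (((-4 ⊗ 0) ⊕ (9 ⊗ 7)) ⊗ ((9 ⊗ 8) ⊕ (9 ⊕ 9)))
(((-4 ⊗ 0) ⊕ (9 ⊗ 7)) ⊗ ((9 ⊗ 8) ⊕ (9 ⊕ 9))) = 5

Expand innermost to outermost. Recall ⊕ takes the minimum of its arguments and ⊗ takes their sum. Working out the expression (((-4 ⊗ 0) ⊕ (9 ⊗ 7)) ⊗ ((9 ⊗ 8) ⊕ (9 ⊕ 9))) gives 5.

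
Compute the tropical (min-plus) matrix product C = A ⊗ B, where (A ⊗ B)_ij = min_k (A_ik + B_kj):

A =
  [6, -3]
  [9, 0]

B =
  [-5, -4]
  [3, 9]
A ⊗ B =
  [0, 2]
  [3, 5]

Apply the min-plus product entry-by-entry:
  C[0][0] = min over k of (A[0][0] + B[0][0] = 6 + -5 = 1, A[0][1] + B[1][0] = -3 + 3 = 0) = 0 (attained at k = 1)
  C[0][1] = min over k of (A[0][0] + B[0][1] = 6 + -4 = 2, A[0][1] + B[1][1] = -3 + 9 = 6) = 2 (attained at k = 0)
  C[1][0] = min over k of (A[1][0] + B[0][0] = 9 + -5 = 4, A[1][1] + B[1][0] = 0 + 3 = 3) = 3 (attained at k = 1)
  C[1][1] = min over k of (A[1][0] + B[0][1] = 9 + -4 = 5, A[1][1] + B[1][1] = 0 + 9 = 9) = 5 (attained at k = 0)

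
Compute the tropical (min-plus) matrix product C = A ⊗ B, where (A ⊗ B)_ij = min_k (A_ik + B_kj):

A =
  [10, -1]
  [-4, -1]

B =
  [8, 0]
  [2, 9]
A ⊗ B =
  [1, 8]
  [1, -4]

Apply the min-plus product entry-by-entry:
  C[0][0] = min over k of (A[0][0] + B[0][0] = 10 + 8 = 18, A[0][1] + B[1][0] = -1 + 2 = 1) = 1 (attained at k = 1)
  C[0][1] = min over k of (A[0][0] + B[0][1] = 10 + 0 = 10, A[0][1] + B[1][1] = -1 + 9 = 8) = 8 (attained at k = 1)
  C[1][0] = min over k of (A[1][0] + B[0][0] = -4 + 8 = 4, A[1][1] + B[1][0] = -1 + 2 = 1) = 1 (attained at k = 1)
  C[1][1] = min over k of (A[1][0] + B[0][1] = -4 + 0 = -4, A[1][1] + B[1][1] = -1 + 9 = 8) = -4 (attained at k = 0)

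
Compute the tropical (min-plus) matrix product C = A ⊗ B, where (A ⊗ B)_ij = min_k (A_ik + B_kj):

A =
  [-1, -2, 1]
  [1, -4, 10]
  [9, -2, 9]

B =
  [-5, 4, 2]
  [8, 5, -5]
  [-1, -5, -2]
A ⊗ B =
  [-6, -4, -7]
  [-4, 1, -9]
  [4, 3, -7]

Apply the min-plus product entry-by-entry:
  C[0][0] = min over k of (A[0][0] + B[0][0] = -1 + -5 = -6, A[0][1] + B[1][0] = -2 + 8 = 6, A[0][2] + B[2][0] = 1 + -1 = 0) = -6 (attained at k = 0)
  C[0][1] = min over k of (A[0][0] + B[0][1] = -1 + 4 = 3, A[0][1] + B[1][1] = -2 + 5 = 3, A[0][2] + B[2][1] = 1 + -5 = -4) = -4 (attained at k = 2)
  C[0][2] = min over k of (A[0][0] + B[0][2] = -1 + 2 = 1, A[0][1] + B[1][2] = -2 + -5 = -7, A[0][2] + B[2][2] = 1 + -2 = -1) = -7 (attained at k = 1)
  C[1][0] = min over k of (A[1][0] + B[0][0] = 1 + -5 = -4, A[1][1] + B[1][0] = -4 + 8 = 4, A[1][2] + B[2][0] = 10 + -1 = 9) = -4 (attained at k = 0)
  C[1][1] = min over k of (A[1][0] + B[0][1] = 1 + 4 = 5, A[1][1] + B[1][1] = -4 + 5 = 1, A[1][2] + B[2][1] = 10 + -5 = 5) = 1 (attained at k = 1)
  C[1][2] = min over k of (A[1][0] + B[0][2] = 1 + 2 = 3, A[1][1] + B[1][2] = -4 + -5 = -9, A[1][2] + B[2][2] = 10 + -2 = 8) = -9 (attained at k = 1)
  C[2][0] = min over k of (A[2][0] + B[0][0] = 9 + -5 = 4, A[2][1] + B[1][0] = -2 + 8 = 6, A[2][2] + B[2][0] = 9 + -1 = 8) = 4 (attained at k = 0)
  C[2][1] = min over k of (A[2][0] + B[0][1] = 9 + 4 = 13, A[2][1] + B[1][1] = -2 + 5 = 3, A[2][2] + B[2][1] = 9 + -5 = 4) = 3 (attained at k = 1)
  C[2][2] = min over k of (A[2][0] + B[0][2] = 9 + 2 = 11, A[2][1] + B[1][2] = -2 + -5 = -7, A[2][2] + B[2][2] = 9 + -2 = 7) = -7 (attained at k = 1)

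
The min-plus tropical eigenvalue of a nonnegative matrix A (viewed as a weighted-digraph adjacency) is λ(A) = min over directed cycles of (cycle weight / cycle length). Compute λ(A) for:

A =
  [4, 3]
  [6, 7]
λ(A) = 4

Enumerate directed cycles and compute their means (weight / length). Sample:
  cycle 0 → 0: weight = 4, length = 1, mean = 4/1 ≈ 4.000
  cycle 1 → 1: weight = 7, length = 1, mean = 7/1 ≈ 7.000
  cycle 0 → 1 → 0: weight = 9, length = 2, mean = 9/2 ≈ 4.500
  cycle 1 → 0 → 1: weight = 9, length = 2, mean = 9/2 ≈ 4.500
Minimum mean = 4.000, attained e.g. along the cycle 0 → 0 with weight 4 and length 1. So λ(A) = 4/1 = 4.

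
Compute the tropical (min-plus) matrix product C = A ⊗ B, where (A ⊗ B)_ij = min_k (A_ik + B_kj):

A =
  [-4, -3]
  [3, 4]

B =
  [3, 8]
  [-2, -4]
A ⊗ B =
  [-5, -7]
  [2, 0]

Apply the min-plus product entry-by-entry:
  C[0][0] = min over k of (A[0][0] + B[0][0] = -4 + 3 = -1, A[0][1] + B[1][0] = -3 + -2 = -5) = -5 (attained at k = 1)
  C[0][1] = min over k of (A[0][0] + B[0][1] = -4 + 8 = 4, A[0][1] + B[1][1] = -3 + -4 = -7) = -7 (attained at k = 1)
  C[1][0] = min over k of (A[1][0] + B[0][0] = 3 + 3 = 6, A[1][1] + B[1][0] = 4 + -2 = 2) = 2 (attained at k = 1)
  C[1][1] = min over k of (A[1][0] + B[0][1] = 3 + 8 = 11, A[1][1] + B[1][1] = 4 + -4 = 0) = 0 (attained at k = 1)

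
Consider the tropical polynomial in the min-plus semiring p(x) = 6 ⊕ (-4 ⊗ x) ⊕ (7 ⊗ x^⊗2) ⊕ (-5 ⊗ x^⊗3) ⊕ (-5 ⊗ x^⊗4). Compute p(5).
p(5) = 1

A tropical monomial a ⊗ x^⊗i evaluates to a + i · x. Evaluating each term at x = 5:
  Term 0 contributes 6 + 0 · 5 = 6
  Term 1 contributes -4 + 1 · 5 = 1
  Term 2 contributes 7 + 2 · 5 = 17
  Term 3 contributes -5 + 3 · 5 = 10
  Term 4 contributes -5 + 4 · 5 = 15
p(5) = ⊕ of these = min[6, 1, 17, 10, 15] = 1.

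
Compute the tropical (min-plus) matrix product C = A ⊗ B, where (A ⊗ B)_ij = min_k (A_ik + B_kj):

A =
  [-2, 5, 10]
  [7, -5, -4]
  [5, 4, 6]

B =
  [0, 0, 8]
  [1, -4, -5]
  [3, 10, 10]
A ⊗ B =
  [-2, -2, 0]
  [-4, -9, -10]
  [5, 0, -1]

Apply the min-plus product entry-by-entry:
  C[0][0] = min over k of (A[0][0] + B[0][0] = -2 + 0 = -2, A[0][1] + B[1][0] = 5 + 1 = 6, A[0][2] + B[2][0] = 10 + 3 = 13) = -2 (attained at k = 0)
  C[0][1] = min over k of (A[0][0] + B[0][1] = -2 + 0 = -2, A[0][1] + B[1][1] = 5 + -4 = 1, A[0][2] + B[2][1] = 10 + 10 = 20) = -2 (attained at k = 0)
  C[0][2] = min over k of (A[0][0] + B[0][2] = -2 + 8 = 6, A[0][1] + B[1][2] = 5 + -5 = 0, A[0][2] + B[2][2] = 10 + 10 = 20) = 0 (attained at k = 1)
  C[1][0] = min over k of (A[1][0] + B[0][0] = 7 + 0 = 7, A[1][1] + B[1][0] = -5 + 1 = -4, A[1][2] + B[2][0] = -4 + 3 = -1) = -4 (attained at k = 1)
  C[1][1] = min over k of (A[1][0] + B[0][1] = 7 + 0 = 7, A[1][1] + B[1][1] = -5 + -4 = -9, A[1][2] + B[2][1] = -4 + 10 = 6) = -9 (attained at k = 1)
  C[1][2] = min over k of (A[1][0] + B[0][2] = 7 + 8 = 15, A[1][1] + B[1][2] = -5 + -5 = -10, A[1][2] + B[2][2] = -4 + 10 = 6) = -10 (attained at k = 1)
  C[2][0] = min over k of (A[2][0] + B[0][0] = 5 + 0 = 5, A[2][1] + B[1][0] = 4 + 1 = 5, A[2][2] + B[2][0] = 6 + 3 = 9) = 5 (attained at k = 0)
  C[2][1] = min over k of (A[2][0] + B[0][1] = 5 + 0 = 5, A[2][1] + B[1][1] = 4 + -4 = 0, A[2][2] + B[2][1] = 6 + 10 = 16) = 0 (attained at k = 1)
  C[2][2] = min over k of (A[2][0] + B[0][2] = 5 + 8 = 13, A[2][1] + B[1][2] = 4 + -5 = -1, A[2][2] + B[2][2] = 6 + 10 = 16) = -1 (attained at k = 1)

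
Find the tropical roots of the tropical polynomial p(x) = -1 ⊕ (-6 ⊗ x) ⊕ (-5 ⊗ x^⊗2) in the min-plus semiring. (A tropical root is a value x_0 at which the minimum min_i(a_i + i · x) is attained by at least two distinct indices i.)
Roots: {-1, 5}

Each tropical root is a break point of the lower envelope of the lines y = a_i + i · x (there are 3 lines, with slopes 0, 1, ..., 2). Only the lines that attain the minimum somewhere contribute to roots; other lines are dominated. Here the surviving (envelope) indices are i = 2, i = 1, i = 0.
Intersections between consecutive envelope lines give the roots: for adjacent envelope indices i < j the intersection is x = (a_i − a_j) / (j − i). Reading off the sorted break points: {-1, 5}.
Verification: at each break x_0, at least two indices attain the minimum of min_i(a_i + i · x_0).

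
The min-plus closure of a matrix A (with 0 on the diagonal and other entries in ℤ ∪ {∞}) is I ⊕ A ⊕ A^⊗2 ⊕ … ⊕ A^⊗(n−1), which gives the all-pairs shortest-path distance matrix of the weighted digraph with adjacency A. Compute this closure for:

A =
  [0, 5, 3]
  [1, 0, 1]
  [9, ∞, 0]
Closure =
  [0, 5, 3]
  [1, 0, 1]
  [9, 14, 0]

This is the Floyd-Warshall all-pairs shortest-path computation. For each intermediate vertex k = 0, 1, …, 2, update dist[i][j] ← min(dist[i][j], dist[i][k] + dist[k][j]). The final matrix gives, for each (i, j), the minimum total weight of any directed path from i to j (possibly empty when i = j).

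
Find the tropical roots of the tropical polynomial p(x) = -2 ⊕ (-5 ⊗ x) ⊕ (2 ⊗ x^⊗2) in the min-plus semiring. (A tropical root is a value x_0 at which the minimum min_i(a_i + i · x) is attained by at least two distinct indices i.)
Roots: {-7, 3}

Each tropical root is a break point of the lower envelope of the lines y = a_i + i · x (there are 3 lines, with slopes 0, 1, ..., 2). Only the lines that attain the minimum somewhere contribute to roots; other lines are dominated. Here the surviving (envelope) indices are i = 2, i = 1, i = 0.
Intersections between consecutive envelope lines give the roots: for adjacent envelope indices i < j the intersection is x = (a_i − a_j) / (j − i). Reading off the sorted break points: {-7, 3}.
Verification: at each break x_0, at least two indices attain the minimum of min_i(a_i + i · x_0).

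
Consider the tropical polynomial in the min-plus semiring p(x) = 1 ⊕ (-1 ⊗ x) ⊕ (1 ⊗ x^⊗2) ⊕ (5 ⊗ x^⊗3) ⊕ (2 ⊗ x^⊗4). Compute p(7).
p(7) = 1

A tropical monomial a ⊗ x^⊗i evaluates to a + i · x. Evaluating each term at x = 7:
  Term 0 contributes 1 + 0 · 7 = 1
  Term 1 contributes -1 + 1 · 7 = 6
  Term 2 contributes 1 + 2 · 7 = 15
  Term 3 contributes 5 + 3 · 7 = 26
  Term 4 contributes 2 + 4 · 7 = 30
p(7) = ⊕ of these = min[1, 6, 15, 26, 30] = 1.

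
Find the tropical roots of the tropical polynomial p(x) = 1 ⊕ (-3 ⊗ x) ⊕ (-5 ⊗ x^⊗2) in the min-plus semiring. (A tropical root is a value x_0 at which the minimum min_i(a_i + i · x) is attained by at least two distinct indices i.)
Roots: {2, 4}

Each tropical root is a break point of the lower envelope of the lines y = a_i + i · x (there are 3 lines, with slopes 0, 1, ..., 2). Only the lines that attain the minimum somewhere contribute to roots; other lines are dominated. Here the surviving (envelope) indices are i = 2, i = 1, i = 0.
Intersections between consecutive envelope lines give the roots: for adjacent envelope indices i < j the intersection is x = (a_i − a_j) / (j − i). Reading off the sorted break points: {2, 4}.
Verification: at each break x_0, at least two indices attain the minimum of min_i(a_i + i · x_0).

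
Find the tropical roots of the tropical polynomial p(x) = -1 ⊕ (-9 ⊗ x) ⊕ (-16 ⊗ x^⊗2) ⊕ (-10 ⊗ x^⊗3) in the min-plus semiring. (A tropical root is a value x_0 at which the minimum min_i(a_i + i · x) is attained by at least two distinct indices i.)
Roots: {-6, 7, 8}

Each tropical root is a break point of the lower envelope of the lines y = a_i + i · x (there are 4 lines, with slopes 0, 1, ..., 3). Only the lines that attain the minimum somewhere contribute to roots; other lines are dominated. Here the surviving (envelope) indices are i = 3, i = 2, i = 1, i = 0.
Intersections between consecutive envelope lines give the roots: for adjacent envelope indices i < j the intersection is x = (a_i − a_j) / (j − i). Reading off the sorted break points: {-6, 7, 8}.
Verification: at each break x_0, at least two indices attain the minimum of min_i(a_i + i · x_0).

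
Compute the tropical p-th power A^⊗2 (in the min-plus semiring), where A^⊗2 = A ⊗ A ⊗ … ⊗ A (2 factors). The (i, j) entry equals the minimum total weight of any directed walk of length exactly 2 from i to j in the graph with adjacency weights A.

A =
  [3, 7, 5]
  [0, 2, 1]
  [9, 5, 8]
A^⊗2 =
  [6, 9, 8]
  [2, 4, 3]
  [5, 7, 6]

Each entry (A^⊗2)_ij equals the minimum over all length-2 walks i = v_0 → v_1 → … → v_2 = j of Σ_t A[v_t][v_{t+1}]. For example, for (i, j) = (0, 2) we minimise over 3 possible intermediate vertex sequences; the minimum is 8, attained along the walk 0 → 0 → 2.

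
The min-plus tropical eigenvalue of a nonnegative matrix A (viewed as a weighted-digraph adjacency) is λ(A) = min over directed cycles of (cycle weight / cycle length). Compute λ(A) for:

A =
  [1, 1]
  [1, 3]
λ(A) = 1

Enumerate directed cycles and compute their means (weight / length). Sample:
  cycle 0 → 0: weight = 1, length = 1, mean = 1/1 ≈ 1.000
  cycle 1 → 1: weight = 3, length = 1, mean = 3/1 ≈ 3.000
  cycle 0 → 1 → 0: weight = 2, length = 2, mean = 2/2 ≈ 1.000
  cycle 1 → 0 → 1: weight = 2, length = 2, mean = 2/2 ≈ 1.000
Minimum mean = 1.000, attained e.g. along the cycle 0 → 0 with weight 1 and length 1. So λ(A) = 1/1 = 1.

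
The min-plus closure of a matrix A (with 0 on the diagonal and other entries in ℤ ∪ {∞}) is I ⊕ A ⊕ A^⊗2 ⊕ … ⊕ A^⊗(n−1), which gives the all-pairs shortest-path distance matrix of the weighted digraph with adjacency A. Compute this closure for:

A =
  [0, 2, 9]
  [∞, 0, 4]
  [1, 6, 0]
Closure =
  [0, 2, 6]
  [5, 0, 4]
  [1, 3, 0]

This is the Floyd-Warshall all-pairs shortest-path computation. For each intermediate vertex k = 0, 1, …, 2, update dist[i][j] ← min(dist[i][j], dist[i][k] + dist[k][j]). The final matrix gives, for each (i, j), the minimum total weight of any directed path from i to j (possibly empty when i = j).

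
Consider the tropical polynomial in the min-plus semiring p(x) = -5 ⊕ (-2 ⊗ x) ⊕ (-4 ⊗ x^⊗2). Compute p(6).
p(6) = -5

A tropical monomial a ⊗ x^⊗i evaluates to a + i · x. Evaluating each term at x = 6:
  Term 0 contributes -5 + 0 · 6 = -5
  Term 1 contributes -2 + 1 · 6 = 4
  Term 2 contributes -4 + 2 · 6 = 8
p(6) = ⊕ of these = min[-5, 4, 8] = -5.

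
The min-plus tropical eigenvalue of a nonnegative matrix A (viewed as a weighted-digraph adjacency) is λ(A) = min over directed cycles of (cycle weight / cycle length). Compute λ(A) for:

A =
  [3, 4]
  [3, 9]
λ(A) = 3

Enumerate directed cycles and compute their means (weight / length). Sample:
  cycle 0 → 0: weight = 3, length = 1, mean = 3/1 ≈ 3.000
  cycle 1 → 1: weight = 9, length = 1, mean = 9/1 ≈ 9.000
  cycle 0 → 1 → 0: weight = 7, length = 2, mean = 7/2 ≈ 3.500
  cycle 1 → 0 → 1: weight = 7, length = 2, mean = 7/2 ≈ 3.500
Minimum mean = 3.000, attained e.g. along the cycle 0 → 0 with weight 3 and length 1. So λ(A) = 3/1 = 3.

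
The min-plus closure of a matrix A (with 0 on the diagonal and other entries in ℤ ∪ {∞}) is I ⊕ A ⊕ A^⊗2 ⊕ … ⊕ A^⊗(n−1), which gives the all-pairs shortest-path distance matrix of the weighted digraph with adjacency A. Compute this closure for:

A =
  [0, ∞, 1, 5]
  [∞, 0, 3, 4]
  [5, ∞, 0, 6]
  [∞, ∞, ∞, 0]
Closure =
  [0, ∞, 1, 5]
  [8, 0, 3, 4]
  [5, ∞, 0, 6]
  [∞, ∞, ∞, 0]

This is the Floyd-Warshall all-pairs shortest-path computation. For each intermediate vertex k = 0, 1, …, 3, update dist[i][j] ← min(dist[i][j], dist[i][k] + dist[k][j]). The final matrix gives, for each (i, j), the minimum total weight of any directed path from i to j (possibly empty when i = j).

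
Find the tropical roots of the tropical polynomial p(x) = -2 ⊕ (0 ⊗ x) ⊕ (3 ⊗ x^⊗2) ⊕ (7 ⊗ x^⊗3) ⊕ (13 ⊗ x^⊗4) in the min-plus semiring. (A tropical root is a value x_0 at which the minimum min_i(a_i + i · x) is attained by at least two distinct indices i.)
Roots: {-6, -4, -3, -2}

Each tropical root is a break point of the lower envelope of the lines y = a_i + i · x (there are 5 lines, with slopes 0, 1, ..., 4). Only the lines that attain the minimum somewhere contribute to roots; other lines are dominated. Here the surviving (envelope) indices are i = 4, i = 3, i = 2, i = 1, i = 0.
Intersections between consecutive envelope lines give the roots: for adjacent envelope indices i < j the intersection is x = (a_i − a_j) / (j − i). Reading off the sorted break points: {-6, -4, -3, -2}.
Verification: at each break x_0, at least two indices attain the minimum of min_i(a_i + i · x_0).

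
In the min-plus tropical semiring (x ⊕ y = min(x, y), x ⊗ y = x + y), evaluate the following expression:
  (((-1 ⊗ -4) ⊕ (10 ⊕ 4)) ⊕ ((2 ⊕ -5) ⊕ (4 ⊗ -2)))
(((-1 ⊗ -4) ⊕ (10 ⊕ 4)) ⊕ ((2 ⊕ -5) ⊕ (4 ⊗ -2))) = -5

Expand innermost to outermost. Recall ⊕ takes the minimum of its arguments and ⊗ takes their sum. Working out the expression (((-1 ⊗ -4) ⊕ (10 ⊕ 4)) ⊕ ((2 ⊕ -5) ⊕ (4 ⊗ -2))) gives -5.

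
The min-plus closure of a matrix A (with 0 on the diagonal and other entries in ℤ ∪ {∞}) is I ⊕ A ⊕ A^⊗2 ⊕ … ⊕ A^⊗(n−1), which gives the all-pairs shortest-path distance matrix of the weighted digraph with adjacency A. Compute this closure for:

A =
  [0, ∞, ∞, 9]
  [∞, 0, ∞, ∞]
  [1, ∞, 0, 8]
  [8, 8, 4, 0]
Closure =
  [0, 17, 13, 9]
  [∞, 0, ∞, ∞]
  [1, 16, 0, 8]
  [5, 8, 4, 0]

This is the Floyd-Warshall all-pairs shortest-path computation. For each intermediate vertex k = 0, 1, …, 3, update dist[i][j] ← min(dist[i][j], dist[i][k] + dist[k][j]). The final matrix gives, for each (i, j), the minimum total weight of any directed path from i to j (possibly empty when i = j).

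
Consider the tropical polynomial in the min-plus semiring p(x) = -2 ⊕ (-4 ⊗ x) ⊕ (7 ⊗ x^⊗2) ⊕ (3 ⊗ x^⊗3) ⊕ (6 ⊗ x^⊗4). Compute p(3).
p(3) = -2

A tropical monomial a ⊗ x^⊗i evaluates to a + i · x. Evaluating each term at x = 3:
  Term 0 contributes -2 + 0 · 3 = -2
  Term 1 contributes -4 + 1 · 3 = -1
  Term 2 contributes 7 + 2 · 3 = 13
  Term 3 contributes 3 + 3 · 3 = 12
  Term 4 contributes 6 + 4 · 3 = 18
p(3) = ⊕ of these = min[-2, -1, 13, 12, 18] = -2.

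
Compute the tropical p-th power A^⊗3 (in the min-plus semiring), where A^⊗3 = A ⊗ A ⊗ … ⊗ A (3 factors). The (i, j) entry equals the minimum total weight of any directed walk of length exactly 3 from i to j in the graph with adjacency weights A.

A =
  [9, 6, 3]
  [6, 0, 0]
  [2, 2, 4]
A^⊗3 =
  [8, 5, 5]
  [2, 0, 0]
  [4, 2, 2]

Each entry (A^⊗3)_ij equals the minimum over all length-3 walks i = v_0 → v_1 → … → v_3 = j of Σ_t A[v_t][v_{t+1}]. For example, for (i, j) = (0, 2) we minimise over 9 possible intermediate vertex sequences; the minimum is 5, attained along the walk 0 → 2 → 1 → 2.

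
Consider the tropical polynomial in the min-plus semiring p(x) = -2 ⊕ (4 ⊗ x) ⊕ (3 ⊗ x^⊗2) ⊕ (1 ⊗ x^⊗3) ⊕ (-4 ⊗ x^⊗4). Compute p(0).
p(0) = -4

A tropical monomial a ⊗ x^⊗i evaluates to a + i · x. Evaluating each term at x = 0:
  Term 0 contributes -2 + 0 · 0 = -2
  Term 1 contributes 4 + 1 · 0 = 4
  Term 2 contributes 3 + 2 · 0 = 3
  Term 3 contributes 1 + 3 · 0 = 1
  Term 4 contributes -4 + 4 · 0 = -4
p(0) = ⊕ of these = min[-2, 4, 3, 1, -4] = -4.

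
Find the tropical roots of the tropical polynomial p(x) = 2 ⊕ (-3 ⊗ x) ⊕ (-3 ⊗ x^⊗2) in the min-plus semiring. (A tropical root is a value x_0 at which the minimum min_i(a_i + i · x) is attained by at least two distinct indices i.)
Roots: {0, 5}

Each tropical root is a break point of the lower envelope of the lines y = a_i + i · x (there are 3 lines, with slopes 0, 1, ..., 2). Only the lines that attain the minimum somewhere contribute to roots; other lines are dominated. Here the surviving (envelope) indices are i = 2, i = 1, i = 0.
Intersections between consecutive envelope lines give the roots: for adjacent envelope indices i < j the intersection is x = (a_i − a_j) / (j − i). Reading off the sorted break points: {0, 5}.
Verification: at each break x_0, at least two indices attain the minimum of min_i(a_i + i · x_0).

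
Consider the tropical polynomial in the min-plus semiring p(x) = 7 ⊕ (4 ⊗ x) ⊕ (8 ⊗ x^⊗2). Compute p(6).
p(6) = 7

A tropical monomial a ⊗ x^⊗i evaluates to a + i · x. Evaluating each term at x = 6:
  Term 0 contributes 7 + 0 · 6 = 7
  Term 1 contributes 4 + 1 · 6 = 10
  Term 2 contributes 8 + 2 · 6 = 20
p(6) = ⊕ of these = min[7, 10, 20] = 7.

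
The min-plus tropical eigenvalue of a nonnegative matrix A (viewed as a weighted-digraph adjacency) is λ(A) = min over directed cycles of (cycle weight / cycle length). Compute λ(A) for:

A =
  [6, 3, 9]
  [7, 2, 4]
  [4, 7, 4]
λ(A) = 2

Enumerate directed cycles and compute their means (weight / length). Sample:
  cycle 0 → 0: weight = 6, length = 1, mean = 6/1 ≈ 6.000
  cycle 1 → 1: weight = 2, length = 1, mean = 2/1 ≈ 2.000
  cycle 2 → 2: weight = 4, length = 1, mean = 4/1 ≈ 4.000
  cycle 0 → 1 → 0: weight = 10, length = 2, mean = 10/2 ≈ 5.000
  cycle 0 → 2 → 0: weight = 13, length = 2, mean = 13/2 ≈ 6.500
  cycle 1 → 0 → 1: weight = 10, length = 2, mean = 10/2 ≈ 5.000
Minimum mean = 2.000, attained e.g. along the cycle 1 → 1 with weight 2 and length 1. So λ(A) = 2/1 = 2.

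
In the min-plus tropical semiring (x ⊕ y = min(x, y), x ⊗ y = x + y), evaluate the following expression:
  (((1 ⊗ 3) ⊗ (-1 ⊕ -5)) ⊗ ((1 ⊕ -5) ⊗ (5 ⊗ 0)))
(((1 ⊗ 3) ⊗ (-1 ⊕ -5)) ⊗ ((1 ⊕ -5) ⊗ (5 ⊗ 0))) = -1

Expand innermost to outermost. Recall ⊕ takes the minimum of its arguments and ⊗ takes their sum. Working out the expression (((1 ⊗ 3) ⊗ (-1 ⊕ -5)) ⊗ ((1 ⊕ -5) ⊗ (5 ⊗ 0))) gives -1.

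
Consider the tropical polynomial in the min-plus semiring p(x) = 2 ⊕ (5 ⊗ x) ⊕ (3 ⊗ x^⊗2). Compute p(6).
p(6) = 2

A tropical monomial a ⊗ x^⊗i evaluates to a + i · x. Evaluating each term at x = 6:
  Term 0 contributes 2 + 0 · 6 = 2
  Term 1 contributes 5 + 1 · 6 = 11
  Term 2 contributes 3 + 2 · 6 = 15
p(6) = ⊕ of these = min[2, 11, 15] = 2.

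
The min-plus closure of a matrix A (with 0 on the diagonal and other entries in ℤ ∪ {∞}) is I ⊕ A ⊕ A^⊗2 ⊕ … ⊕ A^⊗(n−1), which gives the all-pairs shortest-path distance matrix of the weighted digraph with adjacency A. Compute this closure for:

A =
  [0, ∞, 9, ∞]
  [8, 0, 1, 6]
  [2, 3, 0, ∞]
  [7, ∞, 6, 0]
Closure =
  [0, 12, 9, 18]
  [3, 0, 1, 6]
  [2, 3, 0, 9]
  [7, 9, 6, 0]

This is the Floyd-Warshall all-pairs shortest-path computation. For each intermediate vertex k = 0, 1, …, 3, update dist[i][j] ← min(dist[i][j], dist[i][k] + dist[k][j]). The final matrix gives, for each (i, j), the minimum total weight of any directed path from i to j (possibly empty when i = j).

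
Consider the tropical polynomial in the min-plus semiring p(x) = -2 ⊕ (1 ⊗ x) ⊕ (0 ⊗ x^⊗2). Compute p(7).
p(7) = -2

A tropical monomial a ⊗ x^⊗i evaluates to a + i · x. Evaluating each term at x = 7:
  Term 0 contributes -2 + 0 · 7 = -2
  Term 1 contributes 1 + 1 · 7 = 8
  Term 2 contributes 0 + 2 · 7 = 14
p(7) = ⊕ of these = min[-2, 8, 14] = -2.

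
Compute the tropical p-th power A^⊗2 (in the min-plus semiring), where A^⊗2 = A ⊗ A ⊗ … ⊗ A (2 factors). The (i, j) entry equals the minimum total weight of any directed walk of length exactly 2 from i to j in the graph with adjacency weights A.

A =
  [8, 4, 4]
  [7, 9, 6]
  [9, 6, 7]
A^⊗2 =
  [11, 10, 10]
  [15, 11, 11]
  [13, 13, 12]

Each entry (A^⊗2)_ij equals the minimum over all length-2 walks i = v_0 → v_1 → … → v_2 = j of Σ_t A[v_t][v_{t+1}]. For example, for (i, j) = (0, 2) we minimise over 3 possible intermediate vertex sequences; the minimum is 10, attained along the walk 0 → 1 → 2.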